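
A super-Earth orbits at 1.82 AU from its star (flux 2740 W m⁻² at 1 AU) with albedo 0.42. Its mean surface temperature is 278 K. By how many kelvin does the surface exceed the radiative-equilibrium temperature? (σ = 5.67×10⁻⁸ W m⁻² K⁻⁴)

S = 2740/1.82² = 827.2 W m⁻².
T_eq = [S(1−A)/(4σ)]^(1/4) = [827.2×0.58/(4×5.67×10⁻⁸)]^(1/4) = 214.5 K.
ΔT = T_surf − T_eq = 278 − 214.5.

ΔT ≈ 63.5 K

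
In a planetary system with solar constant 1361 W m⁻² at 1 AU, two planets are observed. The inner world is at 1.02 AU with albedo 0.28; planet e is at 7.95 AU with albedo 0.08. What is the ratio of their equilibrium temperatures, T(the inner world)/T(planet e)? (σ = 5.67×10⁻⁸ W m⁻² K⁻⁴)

T_eq = [S₀(1−A)/(4σd²)]^(1/4), so T ∝ (1−A)^(1/4) / √d.
T₁ = [1361×0.72/(4×5.67×10⁻⁸×1.02²)]^(1/4) = 253.86 K.
T₂ = [1361×0.92/(4×5.67×10⁻⁸×7.95²)]^(1/4) = 96.68 K.

T₁/T₂ ≈ 2.626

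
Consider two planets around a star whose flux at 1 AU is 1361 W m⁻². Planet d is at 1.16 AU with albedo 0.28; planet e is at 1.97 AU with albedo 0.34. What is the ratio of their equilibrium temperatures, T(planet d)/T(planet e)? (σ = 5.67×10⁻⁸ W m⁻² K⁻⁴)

T₁/T₂ ≈ 1.332

T_eq = [S₀(1−A)/(4σd²)]^(1/4), so T ∝ (1−A)^(1/4) / √d.
T₁ = [1361×0.72/(4×5.67×10⁻⁸×1.16²)]^(1/4) = 238.04 K.
T₂ = [1361×0.66/(4×5.67×10⁻⁸×1.97²)]^(1/4) = 178.73 K.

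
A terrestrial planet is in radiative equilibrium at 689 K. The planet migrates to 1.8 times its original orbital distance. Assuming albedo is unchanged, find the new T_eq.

T_eq ≈ 514 K

T_eq ∝ L^(1/4) · d^(−1/2).
T′ = 689 / 1.8^(1/2) = 514 K.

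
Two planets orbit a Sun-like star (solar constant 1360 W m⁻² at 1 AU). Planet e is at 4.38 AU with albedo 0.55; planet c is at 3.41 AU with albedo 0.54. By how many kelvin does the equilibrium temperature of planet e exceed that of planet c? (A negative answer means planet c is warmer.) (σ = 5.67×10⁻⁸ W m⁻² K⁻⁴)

T_eq = [S₀(1−A)/(4σd²)]^(1/4), so T ∝ (1−A)^(1/4) / √d.
T₁ = [1360×0.45/(4×5.67×10⁻⁸×4.38²)]^(1/4) = 108.90 K.
T₂ = [1360×0.46/(4×5.67×10⁻⁸×3.41²)]^(1/4) = 124.10 K.

ΔT ≈ -15.2 K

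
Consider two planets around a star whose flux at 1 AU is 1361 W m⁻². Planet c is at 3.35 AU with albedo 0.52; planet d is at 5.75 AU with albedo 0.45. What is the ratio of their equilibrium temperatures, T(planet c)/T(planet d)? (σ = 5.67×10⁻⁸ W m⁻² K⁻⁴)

T_eq = [S₀(1−A)/(4σd²)]^(1/4), so T ∝ (1−A)^(1/4) / √d.
T₁ = [1361×0.48/(4×5.67×10⁻⁸×3.35²)]^(1/4) = 126.57 K.
T₂ = [1361×0.55/(4×5.67×10⁻⁸×5.75²)]^(1/4) = 99.96 K.

T₁/T₂ ≈ 1.266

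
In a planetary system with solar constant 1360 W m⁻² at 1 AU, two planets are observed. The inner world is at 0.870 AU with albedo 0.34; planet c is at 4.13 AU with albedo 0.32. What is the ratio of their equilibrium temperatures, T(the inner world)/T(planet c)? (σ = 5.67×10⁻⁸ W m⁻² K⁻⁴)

T_eq = [S₀(1−A)/(4σd²)]^(1/4), so T ∝ (1−A)^(1/4) / √d.
T₁ = [1360×0.66/(4×5.67×10⁻⁸×0.870²)]^(1/4) = 268.91 K.
T₂ = [1360×0.68/(4×5.67×10⁻⁸×4.13²)]^(1/4) = 124.34 K.

T₁/T₂ ≈ 2.163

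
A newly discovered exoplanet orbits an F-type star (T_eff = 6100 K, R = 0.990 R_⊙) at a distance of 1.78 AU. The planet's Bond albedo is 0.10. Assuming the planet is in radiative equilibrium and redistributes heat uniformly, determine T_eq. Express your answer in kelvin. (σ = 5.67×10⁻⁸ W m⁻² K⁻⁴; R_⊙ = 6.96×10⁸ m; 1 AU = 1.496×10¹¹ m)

R_⋆ = 0.990 × 6.96×10⁸ = 6.89×10⁸ m.
d = 1.78 AU = 2.66×10¹¹ m.
L = 4πR_⋆²σT_⋆⁴ = 4π(6.89×10⁸)² × 5.67×10⁻⁸ × (6100)⁴ = 4.68×10²⁶ W.
S = L/(4πd²) = 526 W m⁻².
Energy balance: absorbed = emitted ⇒ πR²·S(1−A) = 4πR²·σT_eq⁴, so T_eq⁴ = S(1−A)/(4σ).
T_eq = [526 × 0.90 / (4 × 5.67×10⁻⁸)]^(1/4) = (2.09×10⁹)^(1/4) = 214 K.

T_eq ≈ 214 K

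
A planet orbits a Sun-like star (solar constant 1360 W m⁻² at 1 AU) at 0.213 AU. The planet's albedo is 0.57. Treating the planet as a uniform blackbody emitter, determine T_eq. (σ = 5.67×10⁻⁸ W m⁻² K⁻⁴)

Flux at 0.213 AU: S = 1360/0.213² = 3.00×10⁴ W m⁻².
Energy balance: absorbed = emitted ⇒ πR²·S(1−A) = 4πR²·σT_eq⁴, so T_eq⁴ = S(1−A)/(4σ).
T_eq = [3.00×10⁴ × 0.43 / (4 × 5.67×10⁻⁸)]^(1/4) = (5.68×10¹⁰)^(1/4) = 488 K.

T_eq ≈ 488 K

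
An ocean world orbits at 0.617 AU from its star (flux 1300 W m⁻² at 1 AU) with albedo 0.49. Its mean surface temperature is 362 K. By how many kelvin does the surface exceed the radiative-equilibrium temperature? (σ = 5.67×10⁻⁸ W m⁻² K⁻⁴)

ΔT ≈ 66.0 K

S = 1300/0.617² = 3415 W m⁻².
T_eq = [S(1−A)/(4σ)]^(1/4) = [3415×0.51/(4×5.67×10⁻⁸)]^(1/4) = 296.0 K.
ΔT = T_surf − T_eq = 362 − 296.0.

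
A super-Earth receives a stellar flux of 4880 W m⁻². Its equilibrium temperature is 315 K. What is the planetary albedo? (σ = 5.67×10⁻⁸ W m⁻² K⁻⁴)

A ≈ 0.54

From T_eq⁴ = S(1−A)/(4σ): 1−A = 4σT_eq⁴/S.
1−A = 4 × 5.67×10⁻⁸ × (315)⁴ / 4880 = 0.458.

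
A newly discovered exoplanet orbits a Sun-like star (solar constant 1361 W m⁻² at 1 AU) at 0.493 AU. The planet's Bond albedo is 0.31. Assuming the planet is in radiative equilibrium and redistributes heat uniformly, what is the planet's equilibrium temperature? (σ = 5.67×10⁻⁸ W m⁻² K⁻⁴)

T_eq ≈ 361 K

Flux at 0.493 AU: S = 1361/0.493² = 5600 W m⁻².
Energy balance: absorbed = emitted ⇒ πR²·S(1−A) = 4πR²·σT_eq⁴, so T_eq⁴ = S(1−A)/(4σ).
T_eq = [5600 × 0.69 / (4 × 5.67×10⁻⁸)]^(1/4) = (1.70×10¹⁰)^(1/4) = 361 K.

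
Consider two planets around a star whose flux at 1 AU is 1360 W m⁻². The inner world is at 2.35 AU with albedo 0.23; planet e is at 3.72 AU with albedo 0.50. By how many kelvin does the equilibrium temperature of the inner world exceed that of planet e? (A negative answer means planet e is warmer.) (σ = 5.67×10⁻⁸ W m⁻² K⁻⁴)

T_eq = [S₀(1−A)/(4σd²)]^(1/4), so T ∝ (1−A)^(1/4) / √d.
T₁ = [1360×0.77/(4×5.67×10⁻⁸×2.35²)]^(1/4) = 170.04 K.
T₂ = [1360×0.50/(4×5.67×10⁻⁸×3.72²)]^(1/4) = 121.32 K.

ΔT ≈ 48.7 K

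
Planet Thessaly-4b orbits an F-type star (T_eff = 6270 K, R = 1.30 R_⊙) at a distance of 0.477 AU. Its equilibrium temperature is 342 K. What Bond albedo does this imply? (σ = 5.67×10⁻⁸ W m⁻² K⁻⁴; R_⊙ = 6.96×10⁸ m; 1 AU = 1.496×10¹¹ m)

R_⋆ = 1.30 × 6.96×10⁸ = 9.05×10⁸ m.
d = 0.477 AU = 7.14×10¹⁰ m.
L = 4πR_⋆²σT_⋆⁴ = 4π(9.05×10⁸)² × 5.67×10⁻⁸ × (6270)⁴ = 9.02×10²⁶ W.
S = L/(4πd²) = 1.41×10⁴ W m⁻².
From T_eq⁴ = S(1−A)/(4σ): 1−A = 4σT_eq⁴/S.
1−A = 4 × 5.67×10⁻⁸ × (342)⁴ / 1.41×10⁴ = 0.220.

A ≈ 0.78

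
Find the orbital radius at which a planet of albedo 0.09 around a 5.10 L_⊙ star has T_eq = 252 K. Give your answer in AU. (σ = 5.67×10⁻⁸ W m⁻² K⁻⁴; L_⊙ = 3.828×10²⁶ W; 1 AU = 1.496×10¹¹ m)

d ≈ 2.63 AU

L = 5.10 × 3.828×10²⁶ = 1.95×10²⁷ W.
From T_eq⁴ = L(1−A)/(16πσd²): d = √[L(1−A)/(16πσT_eq⁴)].
d = √[1.95×10²⁷ × 0.91 / (16π × 5.67×10⁻⁸ × (252)⁴)] = 3.93×10¹¹ m = 2.63 AU.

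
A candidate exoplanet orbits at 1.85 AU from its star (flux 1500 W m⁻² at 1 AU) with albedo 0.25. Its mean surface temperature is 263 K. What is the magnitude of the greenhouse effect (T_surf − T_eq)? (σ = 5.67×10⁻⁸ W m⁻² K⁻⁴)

ΔT ≈ 67.9 K

S = 1500/1.85² = 438.3 W m⁻².
T_eq = [S(1−A)/(4σ)]^(1/4) = [438.3×0.75/(4×5.67×10⁻⁸)]^(1/4) = 195.1 K.
ΔT = T_surf − T_eq = 263 − 195.1.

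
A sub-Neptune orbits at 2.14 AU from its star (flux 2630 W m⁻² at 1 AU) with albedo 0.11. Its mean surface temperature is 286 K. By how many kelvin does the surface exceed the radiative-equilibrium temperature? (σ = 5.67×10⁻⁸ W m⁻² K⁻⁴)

S = 2630/2.14² = 574.3 W m⁻².
T_eq = [S(1−A)/(4σ)]^(1/4) = [574.3×0.89/(4×5.67×10⁻⁸)]^(1/4) = 217.9 K.
ΔT = T_surf − T_eq = 286 − 217.9.

ΔT ≈ 68.1 K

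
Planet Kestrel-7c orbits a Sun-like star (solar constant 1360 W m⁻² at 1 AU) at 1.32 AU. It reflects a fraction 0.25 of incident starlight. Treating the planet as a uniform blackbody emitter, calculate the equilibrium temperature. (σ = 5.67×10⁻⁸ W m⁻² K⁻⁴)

T_eq ≈ 225 K

Flux at 1.32 AU: S = 1360/1.32² = 781 W m⁻².
Energy balance: absorbed = emitted ⇒ πR²·S(1−A) = 4πR²·σT_eq⁴, so T_eq⁴ = S(1−A)/(4σ).
T_eq = [781 × 0.75 / (4 × 5.67×10⁻⁸)]^(1/4) = (2.58×10⁹)^(1/4) = 225 K.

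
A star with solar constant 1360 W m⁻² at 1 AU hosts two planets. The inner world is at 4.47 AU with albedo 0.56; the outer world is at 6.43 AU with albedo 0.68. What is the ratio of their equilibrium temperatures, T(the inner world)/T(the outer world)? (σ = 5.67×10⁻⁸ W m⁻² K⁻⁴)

T_eq = [S₀(1−A)/(4σd²)]^(1/4), so T ∝ (1−A)^(1/4) / √d.
T₁ = [1360×0.44/(4×5.67×10⁻⁸×4.47²)]^(1/4) = 107.20 K.
T₂ = [1360×0.32/(4×5.67×10⁻⁸×6.43²)]^(1/4) = 82.54 K.

T₁/T₂ ≈ 1.299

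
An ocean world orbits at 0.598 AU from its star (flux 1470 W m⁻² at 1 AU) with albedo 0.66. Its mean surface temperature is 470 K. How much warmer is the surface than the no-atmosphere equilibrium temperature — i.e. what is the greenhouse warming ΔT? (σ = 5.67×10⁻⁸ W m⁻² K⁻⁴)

S = 1470/0.598² = 4111 W m⁻².
T_eq = [S(1−A)/(4σ)]^(1/4) = [4111×0.34/(4×5.67×10⁻⁸)]^(1/4) = 280.2 K.
ΔT = T_surf − T_eq = 470 − 280.2.

ΔT ≈ 189.8 K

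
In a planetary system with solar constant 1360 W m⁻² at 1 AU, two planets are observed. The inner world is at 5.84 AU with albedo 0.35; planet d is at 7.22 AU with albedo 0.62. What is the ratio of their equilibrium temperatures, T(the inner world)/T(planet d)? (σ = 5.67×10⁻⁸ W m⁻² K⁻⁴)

T_eq = [S₀(1−A)/(4σd²)]^(1/4), so T ∝ (1−A)^(1/4) / √d.
T₁ = [1360×0.65/(4×5.67×10⁻⁸×5.84²)]^(1/4) = 103.39 K.
T₂ = [1360×0.38/(4×5.67×10⁻⁸×7.22²)]^(1/4) = 81.31 K.

T₁/T₂ ≈ 1.272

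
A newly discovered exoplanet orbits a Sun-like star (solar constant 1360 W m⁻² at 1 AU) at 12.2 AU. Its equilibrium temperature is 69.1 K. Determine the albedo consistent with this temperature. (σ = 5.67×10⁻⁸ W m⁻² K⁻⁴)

A ≈ 0.43

Flux at 12.2 AU: S = 1360/12.2² = 9.14 W m⁻².
From T_eq⁴ = S(1−A)/(4σ): 1−A = 4σT_eq⁴/S.
1−A = 4 × 5.67×10⁻⁸ × (69.1)⁴ / 9.14 = 0.566.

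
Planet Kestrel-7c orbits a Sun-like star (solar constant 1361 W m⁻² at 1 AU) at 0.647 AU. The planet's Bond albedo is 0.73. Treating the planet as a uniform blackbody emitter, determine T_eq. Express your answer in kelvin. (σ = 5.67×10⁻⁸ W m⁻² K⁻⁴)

Flux at 0.647 AU: S = 1361/0.647² = 3250 W m⁻².
Energy balance: absorbed = emitted ⇒ πR²·S(1−A) = 4πR²·σT_eq⁴, so T_eq⁴ = S(1−A)/(4σ).
T_eq = [3250 × 0.27 / (4 × 5.67×10⁻⁸)]^(1/4) = (3.87×10⁹)^(1/4) = 249 K.

T_eq ≈ 249 K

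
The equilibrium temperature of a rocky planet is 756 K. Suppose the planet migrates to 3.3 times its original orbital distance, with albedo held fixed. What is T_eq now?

T_eq ∝ L^(1/4) · d^(−1/2).
T′ = 756 / 3.3^(1/2) = 416 K.

T_eq ≈ 416 K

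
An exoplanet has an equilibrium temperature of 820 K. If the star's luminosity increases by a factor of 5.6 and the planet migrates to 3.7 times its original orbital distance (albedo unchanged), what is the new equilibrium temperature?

T_eq ≈ 656 K

T_eq ∝ L^(1/4) · d^(−1/2).
T′ = 820 × 5.6^(1/4) / 3.7^(1/2) = 656 K.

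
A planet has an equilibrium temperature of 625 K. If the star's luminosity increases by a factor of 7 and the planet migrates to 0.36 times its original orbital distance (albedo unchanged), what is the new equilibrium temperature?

T_eq ∝ L^(1/4) · d^(−1/2).
T′ = 625 × 7^(1/4) / 0.36^(1/2) = 1690 K.

T_eq ≈ 1690 K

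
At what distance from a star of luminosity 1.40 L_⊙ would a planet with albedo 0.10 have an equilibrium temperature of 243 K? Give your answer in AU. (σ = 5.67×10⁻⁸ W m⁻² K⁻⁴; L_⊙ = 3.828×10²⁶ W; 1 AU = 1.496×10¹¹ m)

d ≈ 1.47 AU

L = 1.40 × 3.828×10²⁶ = 5.36×10²⁶ W.
From T_eq⁴ = L(1−A)/(16πσd²): d = √[L(1−A)/(16πσT_eq⁴)].
d = √[5.36×10²⁶ × 0.90 / (16π × 5.67×10⁻⁸ × (243)⁴)] = 2.20×10¹¹ m = 1.47 AU.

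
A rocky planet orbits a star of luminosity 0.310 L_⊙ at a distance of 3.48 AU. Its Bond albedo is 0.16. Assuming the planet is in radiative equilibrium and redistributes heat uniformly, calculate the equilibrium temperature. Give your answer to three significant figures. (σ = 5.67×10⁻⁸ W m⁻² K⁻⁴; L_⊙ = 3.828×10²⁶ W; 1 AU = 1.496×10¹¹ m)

T_eq ≈ 107 K

d = 3.48 AU = 5.21×10¹¹ m.
L = 0.310 × 3.828×10²⁶ = 1.19×10²⁶ W.
Flux: S = L/(4πd²) = 1.19×10²⁶/(4π×(5.21×10¹¹)²) = 34.8 W m⁻².
Energy balance: absorbed = emitted ⇒ πR²·S(1−A) = 4πR²·σT_eq⁴, so T_eq⁴ = S(1−A)/(4σ).
T_eq = [34.8 × 0.84 / (4 × 5.67×10⁻⁸)]^(1/4) = (1.29×10⁸)^(1/4) = 107 K.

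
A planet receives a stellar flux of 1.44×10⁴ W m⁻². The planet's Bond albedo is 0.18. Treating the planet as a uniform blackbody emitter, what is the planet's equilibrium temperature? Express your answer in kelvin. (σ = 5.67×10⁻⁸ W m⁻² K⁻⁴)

Energy balance: absorbed = emitted ⇒ πR²·S(1−A) = 4πR²·σT_eq⁴, so T_eq⁴ = S(1−A)/(4σ).
T_eq = [1.44×10⁴ × 0.82 / (4 × 5.67×10⁻⁸)]^(1/4) = (5.21×10¹⁰)^(1/4) = 478 K.

T_eq ≈ 478 K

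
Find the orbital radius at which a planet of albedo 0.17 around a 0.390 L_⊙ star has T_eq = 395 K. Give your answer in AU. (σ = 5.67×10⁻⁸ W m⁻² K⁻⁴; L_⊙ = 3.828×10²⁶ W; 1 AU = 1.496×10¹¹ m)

L = 0.390 × 3.828×10²⁶ = 1.49×10²⁶ W.
From T_eq⁴ = L(1−A)/(16πσd²): d = √[L(1−A)/(16πσT_eq⁴)].
d = √[1.49×10²⁶ × 0.83 / (16π × 5.67×10⁻⁸ × (395)⁴)] = 4.23×10¹⁰ m = 0.282 AU.

d ≈ 0.282 AU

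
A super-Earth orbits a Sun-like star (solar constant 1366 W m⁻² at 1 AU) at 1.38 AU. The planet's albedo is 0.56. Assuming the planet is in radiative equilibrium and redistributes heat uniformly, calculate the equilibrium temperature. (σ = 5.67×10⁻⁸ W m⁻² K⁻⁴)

T_eq ≈ 193 K

Flux at 1.38 AU: S = 1366/1.38² = 717 W m⁻².
Energy balance: absorbed = emitted ⇒ πR²·S(1−A) = 4πR²·σT_eq⁴, so T_eq⁴ = S(1−A)/(4σ).
T_eq = [717 × 0.44 / (4 × 5.67×10⁻⁸)]^(1/4) = (1.39×10⁹)^(1/4) = 193 K.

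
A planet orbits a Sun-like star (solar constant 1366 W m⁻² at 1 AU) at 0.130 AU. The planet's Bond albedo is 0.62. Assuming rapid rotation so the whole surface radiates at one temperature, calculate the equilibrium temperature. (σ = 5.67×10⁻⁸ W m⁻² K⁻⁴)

Flux at 0.130 AU: S = 1366/0.130² = 8.08×10⁴ W m⁻².
Energy balance: absorbed = emitted ⇒ πR²·S(1−A) = 4πR²·σT_eq⁴, so T_eq⁴ = S(1−A)/(4σ).
T_eq = [8.08×10⁴ × 0.38 / (4 × 5.67×10⁻⁸)]^(1/4) = (1.35×10¹¹)^(1/4) = 607 K.

T_eq ≈ 607 K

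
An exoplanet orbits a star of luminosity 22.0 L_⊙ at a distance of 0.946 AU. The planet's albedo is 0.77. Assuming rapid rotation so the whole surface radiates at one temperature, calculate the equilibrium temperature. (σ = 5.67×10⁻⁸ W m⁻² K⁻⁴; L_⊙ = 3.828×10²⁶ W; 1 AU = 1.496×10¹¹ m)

T_eq ≈ 429 K

d = 0.946 AU = 1.42×10¹¹ m.
L = 22.0 × 3.828×10²⁶ = 8.42×10²⁷ W.
Flux: S = L/(4πd²) = 8.42×10²⁷/(4π×(1.42×10¹¹)²) = 3.35×10⁴ W m⁻².
Energy balance: absorbed = emitted ⇒ πR²·S(1−A) = 4πR²·σT_eq⁴, so T_eq⁴ = S(1−A)/(4σ).
T_eq = [3.35×10⁴ × 0.23 / (4 × 5.67×10⁻⁸)]^(1/4) = (3.39×10¹⁰)^(1/4) = 429 K.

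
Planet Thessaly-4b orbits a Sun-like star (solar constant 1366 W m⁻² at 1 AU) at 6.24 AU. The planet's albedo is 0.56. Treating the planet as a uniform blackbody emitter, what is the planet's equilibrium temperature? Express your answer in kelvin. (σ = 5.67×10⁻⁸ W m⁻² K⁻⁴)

T_eq ≈ 90.8 K

Flux at 6.24 AU: S = 1366/6.24² = 35.1 W m⁻².
Energy balance: absorbed = emitted ⇒ πR²·S(1−A) = 4πR²·σT_eq⁴, so T_eq⁴ = S(1−A)/(4σ).
T_eq = [35.1 × 0.44 / (4 × 5.67×10⁻⁸)]^(1/4) = (6.81×10⁷)^(1/4) = 90.8 K.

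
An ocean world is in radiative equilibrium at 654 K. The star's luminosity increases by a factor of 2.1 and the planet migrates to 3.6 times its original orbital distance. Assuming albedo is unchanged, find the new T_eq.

T_eq ≈ 415 K

T_eq ∝ L^(1/4) · d^(−1/2).
T′ = 654 × 2.1^(1/4) / 3.6^(1/2) = 415 K.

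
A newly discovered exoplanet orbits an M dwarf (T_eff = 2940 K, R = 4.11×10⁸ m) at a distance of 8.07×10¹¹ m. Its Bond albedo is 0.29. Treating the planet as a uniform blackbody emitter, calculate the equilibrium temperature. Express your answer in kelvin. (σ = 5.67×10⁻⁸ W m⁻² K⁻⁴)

T_eq ≈ 43.1 K

L = 4πR_⋆²σT_⋆⁴ = 4π(4.11×10⁸)² × 5.67×10⁻⁸ × (2940)⁴ = 8.99×10²⁴ W.
S = L/(4πd²) = 1.10 W m⁻².
Energy balance: absorbed = emitted ⇒ πR²·S(1−A) = 4πR²·σT_eq⁴, so T_eq⁴ = S(1−A)/(4σ).
T_eq = [1.10 × 0.71 / (4 × 5.67×10⁻⁸)]^(1/4) = (3.44×10⁶)^(1/4) = 43.1 K.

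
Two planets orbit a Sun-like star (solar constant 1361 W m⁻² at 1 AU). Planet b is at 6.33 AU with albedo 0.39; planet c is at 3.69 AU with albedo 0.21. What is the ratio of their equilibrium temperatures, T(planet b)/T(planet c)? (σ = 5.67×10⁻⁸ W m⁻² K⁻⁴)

T_eq = [S₀(1−A)/(4σd²)]^(1/4), so T ∝ (1−A)^(1/4) / √d.
T₁ = [1361×0.61/(4×5.67×10⁻⁸×6.33²)]^(1/4) = 97.77 K.
T₂ = [1361×0.79/(4×5.67×10⁻⁸×3.69²)]^(1/4) = 136.60 K.

T₁/T₂ ≈ 0.716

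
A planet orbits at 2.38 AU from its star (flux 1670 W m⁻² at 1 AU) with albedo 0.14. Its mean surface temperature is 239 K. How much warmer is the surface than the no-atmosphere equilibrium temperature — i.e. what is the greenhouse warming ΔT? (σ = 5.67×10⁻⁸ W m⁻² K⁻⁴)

S = 1670/2.38² = 294.8 W m⁻².
T_eq = [S(1−A)/(4σ)]^(1/4) = [294.8×0.86/(4×5.67×10⁻⁸)]^(1/4) = 182.9 K.
ΔT = T_surf − T_eq = 239 − 182.9.

ΔT ≈ 56.1 K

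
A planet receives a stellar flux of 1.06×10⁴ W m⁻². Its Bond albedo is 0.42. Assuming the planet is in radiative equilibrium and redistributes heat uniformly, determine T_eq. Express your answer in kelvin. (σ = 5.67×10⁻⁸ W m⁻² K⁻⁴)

Energy balance: absorbed = emitted ⇒ πR²·S(1−A) = 4πR²·σT_eq⁴, so T_eq⁴ = S(1−A)/(4σ).
T_eq = [1.06×10⁴ × 0.58 / (4 × 5.67×10⁻⁸)]^(1/4) = (2.71×10¹⁰)^(1/4) = 406 K.

T_eq ≈ 406 K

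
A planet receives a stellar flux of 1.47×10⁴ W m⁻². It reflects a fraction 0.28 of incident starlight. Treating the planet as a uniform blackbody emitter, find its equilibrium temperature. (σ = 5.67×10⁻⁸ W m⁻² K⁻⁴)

T_eq ≈ 465 K

Energy balance: absorbed = emitted ⇒ πR²·S(1−A) = 4πR²·σT_eq⁴, so T_eq⁴ = S(1−A)/(4σ).
T_eq = [1.47×10⁴ × 0.72 / (4 × 5.67×10⁻⁸)]^(1/4) = (4.67×10¹⁰)^(1/4) = 465 K.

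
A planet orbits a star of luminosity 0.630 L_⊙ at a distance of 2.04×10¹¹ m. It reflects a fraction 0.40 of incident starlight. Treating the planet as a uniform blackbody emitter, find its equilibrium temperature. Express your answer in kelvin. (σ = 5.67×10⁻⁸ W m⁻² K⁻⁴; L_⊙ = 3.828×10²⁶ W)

L = 0.630 × 3.828×10²⁶ = 2.41×10²⁶ W.
Flux: S = L/(4πd²) = 2.41×10²⁶/(4π×(2.04×10¹¹)²) = 461 W m⁻².
Energy balance: absorbed = emitted ⇒ πR²·S(1−A) = 4πR²·σT_eq⁴, so T_eq⁴ = S(1−A)/(4σ).
T_eq = [461 × 0.60 / (4 × 5.67×10⁻⁸)]^(1/4) = (1.22×10⁹)^(1/4) = 187 K.

T_eq ≈ 187 K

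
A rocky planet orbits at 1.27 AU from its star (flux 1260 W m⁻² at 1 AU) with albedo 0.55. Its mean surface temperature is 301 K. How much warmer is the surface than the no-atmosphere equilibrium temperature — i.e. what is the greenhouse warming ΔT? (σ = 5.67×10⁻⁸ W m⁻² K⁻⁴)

S = 1260/1.27² = 781.2 W m⁻².
T_eq = [S(1−A)/(4σ)]^(1/4) = [781.2×0.45/(4×5.67×10⁻⁸)]^(1/4) = 198.4 K.
ΔT = T_surf − T_eq = 301 − 198.4.

ΔT ≈ 102.6 K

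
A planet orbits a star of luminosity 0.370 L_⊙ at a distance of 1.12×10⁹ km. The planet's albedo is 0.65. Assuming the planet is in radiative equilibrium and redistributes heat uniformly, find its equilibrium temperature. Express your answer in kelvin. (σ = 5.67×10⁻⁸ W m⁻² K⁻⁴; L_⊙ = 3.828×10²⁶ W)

T_eq ≈ 61.0 K

d = 1.12×10⁹ km = 1.12×10¹² m.
L = 0.370 × 3.828×10²⁶ = 1.42×10²⁶ W.
Flux: S = L/(4πd²) = 1.42×10²⁶/(4π×(1.12×10¹²)²) = 8.99 W m⁻².
Energy balance: absorbed = emitted ⇒ πR²·S(1−A) = 4πR²·σT_eq⁴, so T_eq⁴ = S(1−A)/(4σ).
T_eq = [8.99 × 0.35 / (4 × 5.67×10⁻⁸)]^(1/4) = (1.39×10⁷)^(1/4) = 61.0 K.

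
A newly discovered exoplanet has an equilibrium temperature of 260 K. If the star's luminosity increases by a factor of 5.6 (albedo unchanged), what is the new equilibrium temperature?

T_eq ≈ 400 K

T_eq ∝ L^(1/4) · d^(−1/2).
T′ = 260 × 5.6^(1/4) = 400 K.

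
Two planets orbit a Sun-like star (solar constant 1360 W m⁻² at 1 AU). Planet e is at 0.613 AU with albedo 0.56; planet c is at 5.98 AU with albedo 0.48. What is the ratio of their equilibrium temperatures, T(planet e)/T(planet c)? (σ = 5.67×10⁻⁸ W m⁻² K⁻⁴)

T_eq = [S₀(1−A)/(4σd²)]^(1/4), so T ∝ (1−A)^(1/4) / √d.
T₁ = [1360×0.44/(4×5.67×10⁻⁸×0.613²)]^(1/4) = 289.47 K.
T₂ = [1360×0.52/(4×5.67×10⁻⁸×5.98²)]^(1/4) = 96.63 K.

T₁/T₂ ≈ 2.996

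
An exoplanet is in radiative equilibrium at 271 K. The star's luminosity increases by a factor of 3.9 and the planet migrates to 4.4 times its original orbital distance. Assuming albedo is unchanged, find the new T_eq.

T_eq ≈ 182 K

T_eq ∝ L^(1/4) · d^(−1/2).
T′ = 271 × 3.9^(1/4) / 4.4^(1/2) = 182 K.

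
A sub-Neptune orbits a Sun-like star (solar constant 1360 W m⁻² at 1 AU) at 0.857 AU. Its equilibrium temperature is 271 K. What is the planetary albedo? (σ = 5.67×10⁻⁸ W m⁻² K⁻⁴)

A ≈ 0.34

Flux at 0.857 AU: S = 1360/0.857² = 1850 W m⁻².
From T_eq⁴ = S(1−A)/(4σ): 1−A = 4σT_eq⁴/S.
1−A = 4 × 5.67×10⁻⁸ × (271)⁴ / 1850 = 0.661.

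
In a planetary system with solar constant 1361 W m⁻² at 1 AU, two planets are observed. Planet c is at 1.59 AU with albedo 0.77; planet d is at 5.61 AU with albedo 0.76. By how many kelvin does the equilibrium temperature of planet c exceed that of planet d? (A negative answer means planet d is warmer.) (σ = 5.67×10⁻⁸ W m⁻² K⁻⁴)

ΔT ≈ 70.6 K

T_eq = [S₀(1−A)/(4σd²)]^(1/4), so T ∝ (1−A)^(1/4) / √d.
T₁ = [1361×0.23/(4×5.67×10⁻⁸×1.59²)]^(1/4) = 152.86 K.
T₂ = [1361×0.24/(4×5.67×10⁻⁸×5.61²)]^(1/4) = 82.25 K.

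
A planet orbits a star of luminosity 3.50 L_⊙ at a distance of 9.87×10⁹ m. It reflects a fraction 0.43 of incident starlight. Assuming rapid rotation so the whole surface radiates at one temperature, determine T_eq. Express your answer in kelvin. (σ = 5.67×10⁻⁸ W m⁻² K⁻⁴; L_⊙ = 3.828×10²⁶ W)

T_eq ≈ 1290 K

L = 3.50 × 3.828×10²⁶ = 1.34×10²⁷ W.
Flux: S = L/(4πd²) = 1.34×10²⁷/(4π×(9.87×10⁹)²) = 1.09×10⁶ W m⁻².
Energy balance: absorbed = emitted ⇒ πR²·S(1−A) = 4πR²·σT_eq⁴, so T_eq⁴ = S(1−A)/(4σ).
T_eq = [1.09×10⁶ × 0.57 / (4 × 5.67×10⁻⁸)]^(1/4) = (2.75×10¹²)^(1/4) = 1290 K.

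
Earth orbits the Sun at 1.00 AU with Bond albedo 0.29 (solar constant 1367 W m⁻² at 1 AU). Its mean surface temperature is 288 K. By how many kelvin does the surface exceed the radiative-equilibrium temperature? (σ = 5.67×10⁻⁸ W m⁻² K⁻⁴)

S = 1367/1.00² = 1367 W m⁻².
T_eq = [S(1−A)/(4σ)]^(1/4) = [1367×0.71/(4×5.67×10⁻⁸)]^(1/4) = 255.8 K.
ΔT = T_surf − T_eq = 288 − 255.8.

ΔT ≈ 32.2 K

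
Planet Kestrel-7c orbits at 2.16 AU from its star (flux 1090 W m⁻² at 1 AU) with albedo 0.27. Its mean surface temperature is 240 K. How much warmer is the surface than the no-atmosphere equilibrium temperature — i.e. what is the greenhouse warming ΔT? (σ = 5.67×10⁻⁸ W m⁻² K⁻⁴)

S = 1090/2.16² = 233.6 W m⁻².
T_eq = [S(1−A)/(4σ)]^(1/4) = [233.6×0.73/(4×5.67×10⁻⁸)]^(1/4) = 165.6 K.
ΔT = T_surf − T_eq = 240 − 165.6.

ΔT ≈ 74.4 K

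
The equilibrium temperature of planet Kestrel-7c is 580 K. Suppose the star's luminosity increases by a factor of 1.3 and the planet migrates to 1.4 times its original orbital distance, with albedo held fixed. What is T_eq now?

T_eq ≈ 523 K

T_eq ∝ L^(1/4) · d^(−1/2).
T′ = 580 × 1.3^(1/4) / 1.4^(1/2) = 523 K.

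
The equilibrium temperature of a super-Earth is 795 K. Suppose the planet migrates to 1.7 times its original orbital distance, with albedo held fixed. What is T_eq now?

T_eq ∝ L^(1/4) · d^(−1/2).
T′ = 795 / 1.7^(1/2) = 610 K.

T_eq ≈ 610 K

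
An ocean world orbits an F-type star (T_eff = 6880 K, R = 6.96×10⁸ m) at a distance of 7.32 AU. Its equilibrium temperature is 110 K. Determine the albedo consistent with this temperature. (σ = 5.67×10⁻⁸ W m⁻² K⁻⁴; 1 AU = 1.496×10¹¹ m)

d = 7.32 AU = 1.10×10¹² m.
L = 4πR_⋆²σT_⋆⁴ = 4π(6.96×10⁸)² × 5.67×10⁻⁸ × (6880)⁴ = 7.73×10²⁶ W.
S = L/(4πd²) = 51.3 W m⁻².
From T_eq⁴ = S(1−A)/(4σ): 1−A = 4σT_eq⁴/S.
1−A = 4 × 5.67×10⁻⁸ × (110)⁴ / 51.3 = 0.647.

A ≈ 0.35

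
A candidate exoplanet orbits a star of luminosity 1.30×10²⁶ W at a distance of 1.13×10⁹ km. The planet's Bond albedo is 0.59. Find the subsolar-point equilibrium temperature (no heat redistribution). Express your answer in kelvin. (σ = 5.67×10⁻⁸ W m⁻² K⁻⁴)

d = 1.13×10⁹ km = 1.13×10¹² m.
Flux: S = L/(4πd²) = 1.30×10²⁶/(4π×(1.13×10¹²)²) = 8.10 W m⁻².
At the subsolar point the surface absorbs S(1−A) and emits σT⁴ per unit area — no factor of 4, since only the local patch is in balance.
T = [8.10 × 0.41 / 5.67×10⁻⁸]^(1/4) = (5.86×10⁷)^(1/4) = 87.5 K.

T_ss ≈ 87.5 K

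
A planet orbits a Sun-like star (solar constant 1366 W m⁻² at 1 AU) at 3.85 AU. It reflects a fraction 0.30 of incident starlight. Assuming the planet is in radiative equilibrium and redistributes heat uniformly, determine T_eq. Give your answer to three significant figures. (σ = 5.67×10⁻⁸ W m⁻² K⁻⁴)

T_eq ≈ 130 K

Flux at 3.85 AU: S = 1366/3.85² = 92.2 W m⁻².
Energy balance: absorbed = emitted ⇒ πR²·S(1−A) = 4πR²·σT_eq⁴, so T_eq⁴ = S(1−A)/(4σ).
T_eq = [92.2 × 0.70 / (4 × 5.67×10⁻⁸)]^(1/4) = (2.84×10⁸)^(1/4) = 130 K.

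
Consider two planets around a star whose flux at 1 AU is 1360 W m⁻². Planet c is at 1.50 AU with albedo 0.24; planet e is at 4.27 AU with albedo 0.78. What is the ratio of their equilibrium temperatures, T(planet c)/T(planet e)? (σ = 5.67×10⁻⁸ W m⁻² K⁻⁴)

T_eq = [S₀(1−A)/(4σd²)]^(1/4), so T ∝ (1−A)^(1/4) / √d.
T₁ = [1360×0.76/(4×5.67×10⁻⁸×1.50²)]^(1/4) = 212.14 K.
T₂ = [1360×0.22/(4×5.67×10⁻⁸×4.27²)]^(1/4) = 92.23 K.

T₁/T₂ ≈ 2.300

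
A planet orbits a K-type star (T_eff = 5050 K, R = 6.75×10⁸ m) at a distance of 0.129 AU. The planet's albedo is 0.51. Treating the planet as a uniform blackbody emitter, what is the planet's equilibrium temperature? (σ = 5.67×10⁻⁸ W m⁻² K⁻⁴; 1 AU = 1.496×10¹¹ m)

T_eq ≈ 559 K

d = 0.129 AU = 1.93×10¹⁰ m.
L = 4πR_⋆²σT_⋆⁴ = 4π(6.75×10⁸)² × 5.67×10⁻⁸ × (5050)⁴ = 2.11×10²⁶ W.
S = L/(4πd²) = 4.51×10⁴ W m⁻².
Energy balance: absorbed = emitted ⇒ πR²·S(1−A) = 4πR²·σT_eq⁴, so T_eq⁴ = S(1−A)/(4σ).
T_eq = [4.51×10⁴ × 0.49 / (4 × 5.67×10⁻⁸)]^(1/4) = (9.75×10¹⁰)^(1/4) = 559 K.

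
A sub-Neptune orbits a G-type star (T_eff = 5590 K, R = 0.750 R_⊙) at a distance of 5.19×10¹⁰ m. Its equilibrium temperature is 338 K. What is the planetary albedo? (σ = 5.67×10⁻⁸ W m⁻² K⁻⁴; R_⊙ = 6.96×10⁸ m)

A ≈ 0.47

R_⋆ = 0.750 × 6.96×10⁸ = 5.22×10⁸ m.
L = 4πR_⋆²σT_⋆⁴ = 4π(5.22×10⁸)² × 5.67×10⁻⁸ × (5590)⁴ = 1.90×10²⁶ W.
S = L/(4πd²) = 5600 W m⁻².
From T_eq⁴ = S(1−A)/(4σ): 1−A = 4σT_eq⁴/S.
1−A = 4 × 5.67×10⁻⁸ × (338)⁴ / 5600 = 0.529.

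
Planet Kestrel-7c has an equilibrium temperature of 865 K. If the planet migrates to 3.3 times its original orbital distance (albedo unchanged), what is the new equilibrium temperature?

T_eq ∝ L^(1/4) · d^(−1/2).
T′ = 865 / 3.3^(1/2) = 476 K.

T_eq ≈ 476 K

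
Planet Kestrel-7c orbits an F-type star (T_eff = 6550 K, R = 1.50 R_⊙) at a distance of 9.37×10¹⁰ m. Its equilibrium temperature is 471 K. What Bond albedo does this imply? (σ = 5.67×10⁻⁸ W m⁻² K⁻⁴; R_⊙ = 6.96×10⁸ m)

A ≈ 0.14

R_⋆ = 1.50 × 6.96×10⁸ = 1.04×10⁹ m.
L = 4πR_⋆²σT_⋆⁴ = 4π(1.04×10⁹)² × 5.67×10⁻⁸ × (6550)⁴ = 1.43×10²⁷ W.
S = L/(4πd²) = 1.30×10⁴ W m⁻².
From T_eq⁴ = S(1−A)/(4σ): 1−A = 4σT_eq⁴/S.
1−A = 4 × 5.67×10⁻⁸ × (471)⁴ / 1.30×10⁴ = 0.862.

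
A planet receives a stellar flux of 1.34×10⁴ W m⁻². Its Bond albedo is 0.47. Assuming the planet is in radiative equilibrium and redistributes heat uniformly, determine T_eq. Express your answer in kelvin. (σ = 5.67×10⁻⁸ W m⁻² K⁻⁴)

Energy balance: absorbed = emitted ⇒ πR²·S(1−A) = 4πR²·σT_eq⁴, so T_eq⁴ = S(1−A)/(4σ).
T_eq = [1.34×10⁴ × 0.53 / (4 × 5.67×10⁻⁸)]^(1/4) = (3.13×10¹⁰)^(1/4) = 421 K.

T_eq ≈ 421 K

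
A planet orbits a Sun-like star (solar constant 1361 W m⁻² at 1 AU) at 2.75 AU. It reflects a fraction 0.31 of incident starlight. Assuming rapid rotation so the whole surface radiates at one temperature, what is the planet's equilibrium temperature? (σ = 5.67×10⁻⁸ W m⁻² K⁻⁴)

Flux at 2.75 AU: S = 1361/2.75² = 180 W m⁻².
Energy balance: absorbed = emitted ⇒ πR²·S(1−A) = 4πR²·σT_eq⁴, so T_eq⁴ = S(1−A)/(4σ).
T_eq = [180 × 0.69 / (4 × 5.67×10⁻⁸)]^(1/4) = (5.48×10⁸)^(1/4) = 153 K.

T_eq ≈ 153 K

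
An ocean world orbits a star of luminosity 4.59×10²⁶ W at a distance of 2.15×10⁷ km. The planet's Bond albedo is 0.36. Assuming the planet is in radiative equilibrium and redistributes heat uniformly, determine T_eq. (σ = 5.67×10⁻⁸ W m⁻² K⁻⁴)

T_eq ≈ 687 K

d = 2.15×10⁷ km = 2.15×10¹⁰ m.
Flux: S = L/(4πd²) = 4.59×10²⁶/(4π×(2.15×10¹⁰)²) = 7.90×10⁴ W m⁻².
Energy balance: absorbed = emitted ⇒ πR²·S(1−A) = 4πR²·σT_eq⁴, so T_eq⁴ = S(1−A)/(4σ).
T_eq = [7.90×10⁴ × 0.64 / (4 × 5.67×10⁻⁸)]^(1/4) = (2.23×10¹¹)^(1/4) = 687 K.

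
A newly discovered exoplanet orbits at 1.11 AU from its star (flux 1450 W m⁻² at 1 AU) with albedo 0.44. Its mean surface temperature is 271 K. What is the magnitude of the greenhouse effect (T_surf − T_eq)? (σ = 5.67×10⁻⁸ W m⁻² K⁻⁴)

S = 1450/1.11² = 1177 W m⁻².
T_eq = [S(1−A)/(4σ)]^(1/4) = [1177×0.56/(4×5.67×10⁻⁸)]^(1/4) = 232.2 K.
ΔT = T_surf − T_eq = 271 − 232.2.

ΔT ≈ 38.8 K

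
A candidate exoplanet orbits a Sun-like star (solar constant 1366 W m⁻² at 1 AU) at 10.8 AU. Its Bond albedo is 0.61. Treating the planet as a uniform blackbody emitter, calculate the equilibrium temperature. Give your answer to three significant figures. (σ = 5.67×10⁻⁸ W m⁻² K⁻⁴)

Flux at 10.8 AU: S = 1366/10.8² = 11.7 W m⁻².
Energy balance: absorbed = emitted ⇒ πR²·S(1−A) = 4πR²·σT_eq⁴, so T_eq⁴ = S(1−A)/(4σ).
T_eq = [11.7 × 0.39 / (4 × 5.67×10⁻⁸)]^(1/4) = (2.01×10⁷)^(1/4) = 67.0 K.

T_eq ≈ 67.0 K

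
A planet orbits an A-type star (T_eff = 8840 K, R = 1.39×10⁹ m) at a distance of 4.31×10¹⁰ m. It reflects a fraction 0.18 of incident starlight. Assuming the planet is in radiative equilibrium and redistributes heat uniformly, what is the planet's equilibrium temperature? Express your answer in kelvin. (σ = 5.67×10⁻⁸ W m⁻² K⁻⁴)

T_eq ≈ 1070 K

L = 4πR_⋆²σT_⋆⁴ = 4π(1.39×10⁹)² × 5.67×10⁻⁸ × (8840)⁴ = 8.41×10²⁷ W.
S = L/(4πd²) = 3.60×10⁵ W m⁻².
Energy balance: absorbed = emitted ⇒ πR²·S(1−A) = 4πR²·σT_eq⁴, so T_eq⁴ = S(1−A)/(4σ).
T_eq = [3.60×10⁵ × 0.82 / (4 × 5.67×10⁻⁸)]^(1/4) = (1.30×10¹²)^(1/4) = 1070 K.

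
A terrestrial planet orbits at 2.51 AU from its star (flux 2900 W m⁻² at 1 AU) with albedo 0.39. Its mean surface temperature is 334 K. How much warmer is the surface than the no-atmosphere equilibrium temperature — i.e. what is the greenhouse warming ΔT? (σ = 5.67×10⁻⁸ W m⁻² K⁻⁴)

S = 2900/2.51² = 460.3 W m⁻².
T_eq = [S(1−A)/(4σ)]^(1/4) = [460.3×0.61/(4×5.67×10⁻⁸)]^(1/4) = 187.6 K.
ΔT = T_surf − T_eq = 334 − 187.6.

ΔT ≈ 146.4 K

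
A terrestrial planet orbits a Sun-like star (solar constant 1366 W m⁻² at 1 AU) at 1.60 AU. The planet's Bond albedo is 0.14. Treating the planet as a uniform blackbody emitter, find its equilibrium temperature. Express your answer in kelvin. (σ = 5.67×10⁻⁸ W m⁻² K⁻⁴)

T_eq ≈ 212 K

Flux at 1.60 AU: S = 1366/1.60² = 534 W m⁻².
Energy balance: absorbed = emitted ⇒ πR²·S(1−A) = 4πR²·σT_eq⁴, so T_eq⁴ = S(1−A)/(4σ).
T_eq = [534 × 0.86 / (4 × 5.67×10⁻⁸)]^(1/4) = (2.02×10⁹)^(1/4) = 212 K.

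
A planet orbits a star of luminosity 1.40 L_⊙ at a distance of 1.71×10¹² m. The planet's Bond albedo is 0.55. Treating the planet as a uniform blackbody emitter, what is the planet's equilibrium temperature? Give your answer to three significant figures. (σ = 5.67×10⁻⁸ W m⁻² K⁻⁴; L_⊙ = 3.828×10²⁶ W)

L = 1.40 × 3.828×10²⁶ = 5.36×10²⁶ W.
Flux: S = L/(4πd²) = 5.36×10²⁶/(4π×(1.71×10¹²)²) = 14.6 W m⁻².
Energy balance: absorbed = emitted ⇒ πR²·S(1−A) = 4πR²·σT_eq⁴, so T_eq⁴ = S(1−A)/(4σ).
T_eq = [14.6 × 0.45 / (4 × 5.67×10⁻⁸)]^(1/4) = (2.89×10⁷)^(1/4) = 73.3 K.

T_eq ≈ 73.3 K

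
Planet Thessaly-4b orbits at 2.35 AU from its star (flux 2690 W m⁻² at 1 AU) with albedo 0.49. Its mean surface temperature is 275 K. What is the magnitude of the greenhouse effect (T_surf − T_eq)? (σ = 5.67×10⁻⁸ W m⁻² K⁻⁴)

S = 2690/2.35² = 487.1 W m⁻².
T_eq = [S(1−A)/(4σ)]^(1/4) = [487.1×0.51/(4×5.67×10⁻⁸)]^(1/4) = 181.9 K.
ΔT = T_surf − T_eq = 275 − 181.9.

ΔT ≈ 93.1 K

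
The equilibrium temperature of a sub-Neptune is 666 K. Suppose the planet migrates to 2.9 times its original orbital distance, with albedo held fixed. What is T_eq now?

T_eq ≈ 391 K

T_eq ∝ L^(1/4) · d^(−1/2).
T′ = 666 / 2.9^(1/2) = 391 K.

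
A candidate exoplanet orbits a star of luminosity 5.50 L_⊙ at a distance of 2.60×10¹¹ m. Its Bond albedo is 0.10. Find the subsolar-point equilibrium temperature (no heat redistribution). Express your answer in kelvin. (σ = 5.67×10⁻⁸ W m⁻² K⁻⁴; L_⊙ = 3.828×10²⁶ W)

L = 5.50 × 3.828×10²⁶ = 2.11×10²⁷ W.
Flux: S = L/(4πd²) = 2.11×10²⁷/(4π×(2.60×10¹¹)²) = 2480 W m⁻².
At the subsolar point the surface absorbs S(1−A) and emits σT⁴ per unit area — no factor of 4, since only the local patch is in balance.
T = [2480 × 0.90 / 5.67×10⁻⁸]^(1/4) = (3.93×10¹⁰)^(1/4) = 445 K.

T_ss ≈ 445 K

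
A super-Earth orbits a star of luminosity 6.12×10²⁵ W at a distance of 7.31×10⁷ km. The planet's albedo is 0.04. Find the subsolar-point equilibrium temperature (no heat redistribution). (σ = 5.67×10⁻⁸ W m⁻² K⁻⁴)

T_ss ≈ 352 K

d = 7.31×10⁷ km = 7.31×10¹⁰ m.
Flux: S = L/(4πd²) = 6.12×10²⁵/(4π×(7.31×10¹⁰)²) = 911 W m⁻².
At the subsolar point the surface absorbs S(1−A) and emits σT⁴ per unit area — no factor of 4, since only the local patch is in balance.
T = [911 × 0.96 / 5.67×10⁻⁸]^(1/4) = (1.54×10¹⁰)^(1/4) = 352 K.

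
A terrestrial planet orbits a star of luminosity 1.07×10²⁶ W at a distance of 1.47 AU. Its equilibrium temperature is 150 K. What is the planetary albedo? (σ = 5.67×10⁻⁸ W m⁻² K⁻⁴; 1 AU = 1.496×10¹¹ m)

d = 1.47 AU = 2.20×10¹¹ m.
Flux: S = L/(4πd²) = 1.07×10²⁶/(4π×(2.20×10¹¹)²) = 176 W m⁻².
From T_eq⁴ = S(1−A)/(4σ): 1−A = 4σT_eq⁴/S.
1−A = 4 × 5.67×10⁻⁸ × (150)⁴ / 176 = 0.652.

A ≈ 0.35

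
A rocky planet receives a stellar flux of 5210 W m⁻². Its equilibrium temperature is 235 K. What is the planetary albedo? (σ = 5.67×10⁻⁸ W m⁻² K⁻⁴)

From T_eq⁴ = S(1−A)/(4σ): 1−A = 4σT_eq⁴/S.
1−A = 4 × 5.67×10⁻⁸ × (235)⁴ / 5210 = 0.133.

A ≈ 0.87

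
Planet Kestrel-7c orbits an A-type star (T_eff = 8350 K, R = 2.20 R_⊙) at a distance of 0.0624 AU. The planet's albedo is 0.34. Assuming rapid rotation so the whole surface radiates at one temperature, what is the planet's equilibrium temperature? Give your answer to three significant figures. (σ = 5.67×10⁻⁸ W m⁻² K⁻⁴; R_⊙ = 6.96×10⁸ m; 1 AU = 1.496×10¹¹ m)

T_eq ≈ 2160 K

R_⋆ = 2.20 × 6.96×10⁸ = 1.53×10⁹ m.
d = 0.0624 AU = 9.34×10⁹ m.
L = 4πR_⋆²σT_⋆⁴ = 4π(1.53×10⁹)² × 5.67×10⁻⁸ × (8350)⁴ = 8.12×10²⁷ W.
S = L/(4πd²) = 7.42×10⁶ W m⁻².
Energy balance: absorbed = emitted ⇒ πR²·S(1−A) = 4πR²·σT_eq⁴, so T_eq⁴ = S(1−A)/(4σ).
T_eq = [7.42×10⁶ × 0.66 / (4 × 5.67×10⁻⁸)]^(1/4) = (2.16×10¹³)^(1/4) = 2160 K.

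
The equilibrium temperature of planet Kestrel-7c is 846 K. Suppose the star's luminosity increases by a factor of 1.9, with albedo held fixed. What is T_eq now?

T_eq ∝ L^(1/4) · d^(−1/2).
T′ = 846 × 1.9^(1/4) = 993 K.

T_eq ≈ 993 K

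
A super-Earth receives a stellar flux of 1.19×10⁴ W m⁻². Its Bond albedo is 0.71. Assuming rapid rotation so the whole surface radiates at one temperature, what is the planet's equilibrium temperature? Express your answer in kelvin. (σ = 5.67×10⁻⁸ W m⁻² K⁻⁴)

T_eq ≈ 351 K

Energy balance: absorbed = emitted ⇒ πR²·S(1−A) = 4πR²·σT_eq⁴, so T_eq⁴ = S(1−A)/(4σ).
T_eq = [1.19×10⁴ × 0.29 / (4 × 5.67×10⁻⁸)]^(1/4) = (1.52×10¹⁰)^(1/4) = 351 K.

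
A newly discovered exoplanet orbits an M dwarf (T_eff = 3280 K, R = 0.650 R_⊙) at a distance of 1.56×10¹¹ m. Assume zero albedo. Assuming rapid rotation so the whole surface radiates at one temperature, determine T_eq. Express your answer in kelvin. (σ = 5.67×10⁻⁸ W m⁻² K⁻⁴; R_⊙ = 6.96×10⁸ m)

R_⋆ = 0.650 × 6.96×10⁸ = 4.52×10⁸ m.
L = 4πR_⋆²σT_⋆⁴ = 4π(4.52×10⁸)² × 5.67×10⁻⁸ × (3280)⁴ = 1.69×10²⁵ W.
S = L/(4πd²) = 55.2 W m⁻².
Energy balance: absorbed = emitted ⇒ πR²·S(1−A) = 4πR²·σT_eq⁴, so T_eq⁴ = S(1−A)/(4σ).
T_eq = [55.2 × 1.00 / (4 × 5.67×10⁻⁸)]^(1/4) = (2.43×10⁸)^(1/4) = 125 K.

T_eq ≈ 125 K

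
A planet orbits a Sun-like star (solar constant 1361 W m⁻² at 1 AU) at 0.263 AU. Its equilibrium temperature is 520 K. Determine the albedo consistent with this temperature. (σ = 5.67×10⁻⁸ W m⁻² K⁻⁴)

A ≈ 0.16

Flux at 0.263 AU: S = 1361/0.263² = 1.97×10⁴ W m⁻².
From T_eq⁴ = S(1−A)/(4σ): 1−A = 4σT_eq⁴/S.
1−A = 4 × 5.67×10⁻⁸ × (520)⁴ / 1.97×10⁴ = 0.843.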